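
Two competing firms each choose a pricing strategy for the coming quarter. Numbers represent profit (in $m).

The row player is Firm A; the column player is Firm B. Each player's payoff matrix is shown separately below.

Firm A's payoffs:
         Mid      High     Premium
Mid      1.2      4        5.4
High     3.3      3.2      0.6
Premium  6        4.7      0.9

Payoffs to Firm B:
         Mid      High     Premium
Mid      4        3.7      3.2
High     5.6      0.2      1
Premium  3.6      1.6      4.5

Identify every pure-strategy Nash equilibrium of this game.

(Mid, Mid): Firm A can switch to High (1.2 → 3.3). Not NE.
(Mid, High): Firm A can switch to Premium (4 → 4.7). Not NE.
(Mid, Premium): Firm B can switch to Mid (3.2 → 4). Not NE.
(High, Mid): Firm A can switch to Premium (3.3 → 6). Not NE.
(High, High): Firm A can switch to Mid (3.2 → 4). Not NE.
(High, Premium): Firm A can switch to Mid (0.6 → 5.4). Not NE.
(Premium, Mid): Firm B can switch to Premium (3.6 → 4.5). Not NE.
(Premium, High): Firm B can switch to Mid (1.6 → 3.6). Not NE.
(Premium, Premium): Firm A can switch to Mid (0.9 → 5.4). Not NE.

none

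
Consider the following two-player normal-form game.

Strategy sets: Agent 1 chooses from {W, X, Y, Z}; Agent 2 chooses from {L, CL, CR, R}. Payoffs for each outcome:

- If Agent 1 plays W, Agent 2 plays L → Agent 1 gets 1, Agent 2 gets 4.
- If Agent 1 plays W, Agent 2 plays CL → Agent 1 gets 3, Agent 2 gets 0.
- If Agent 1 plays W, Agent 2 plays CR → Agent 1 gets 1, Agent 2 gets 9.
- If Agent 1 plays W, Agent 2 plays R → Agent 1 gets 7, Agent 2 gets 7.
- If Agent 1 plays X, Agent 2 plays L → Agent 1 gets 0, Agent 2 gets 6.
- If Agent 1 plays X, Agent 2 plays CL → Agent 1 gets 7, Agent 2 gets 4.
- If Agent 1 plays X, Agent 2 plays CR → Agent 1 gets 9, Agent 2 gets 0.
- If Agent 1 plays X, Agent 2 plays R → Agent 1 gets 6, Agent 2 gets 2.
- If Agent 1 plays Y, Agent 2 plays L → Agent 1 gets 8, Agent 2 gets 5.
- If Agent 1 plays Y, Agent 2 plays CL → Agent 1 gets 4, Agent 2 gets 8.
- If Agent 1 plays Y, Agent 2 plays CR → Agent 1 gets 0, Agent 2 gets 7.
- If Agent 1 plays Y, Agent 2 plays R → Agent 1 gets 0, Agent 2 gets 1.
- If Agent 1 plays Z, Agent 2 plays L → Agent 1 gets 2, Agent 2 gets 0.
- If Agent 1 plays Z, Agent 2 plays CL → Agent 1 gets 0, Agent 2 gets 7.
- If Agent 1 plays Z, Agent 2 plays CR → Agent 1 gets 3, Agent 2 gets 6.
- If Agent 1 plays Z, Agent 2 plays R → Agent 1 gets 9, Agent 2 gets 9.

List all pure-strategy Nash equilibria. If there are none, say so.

Agent 1 against L: payoffs 1, 0, 8, 2 → best response Y.
Agent 1 against CL: payoffs 3, 7, 4, 0 → best response X.
Agent 1 against CR: payoffs 1, 9, 0, 3 → best response X.
Agent 1 against R: payoffs 7, 6, 0, 9 → best response Z.
Agent 2 against W: payoffs 4, 0, 9, 7 → best response CR.
Agent 2 against X: payoffs 6, 4, 0, 2 → best response L.
Agent 2 against Y: payoffs 5, 8, 7, 1 → best response CL.
Agent 2 against Z: payoffs 0, 7, 6, 9 → best response R.
Mutual best responses: (Z, R).

The unique pure-strategy Nash equilibrium is (Z, R).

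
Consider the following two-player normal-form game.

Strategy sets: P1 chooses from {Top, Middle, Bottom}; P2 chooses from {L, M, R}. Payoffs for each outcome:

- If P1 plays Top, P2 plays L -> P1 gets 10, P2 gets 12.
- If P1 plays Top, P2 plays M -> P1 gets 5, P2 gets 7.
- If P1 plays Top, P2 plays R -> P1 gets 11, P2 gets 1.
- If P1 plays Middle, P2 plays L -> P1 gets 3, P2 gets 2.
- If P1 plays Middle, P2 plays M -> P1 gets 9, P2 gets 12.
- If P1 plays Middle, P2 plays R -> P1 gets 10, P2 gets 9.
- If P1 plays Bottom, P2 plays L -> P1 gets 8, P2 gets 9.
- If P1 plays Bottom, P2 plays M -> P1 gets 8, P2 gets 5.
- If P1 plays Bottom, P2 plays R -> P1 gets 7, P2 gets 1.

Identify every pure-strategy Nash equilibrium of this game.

(Top, L) and (Middle, M)

(Top, L): P1 gets 10, best alternative 8; P2 gets 12, best alternative 7. No profitable deviation — NE.
(Top, M): P1 can switch to Middle (5 → 9). Not NE.
(Top, R): P2 can switch to L (1 → 12). Not NE.
(Middle, L): P1 can switch to Top (3 → 10). Not NE.
(Middle, M): P1 gets 9, best alternative 8; P2 gets 12, best alternative 9. No profitable deviation — NE.
(Middle, R): P1 can switch to Top (10 → 11). Not NE.
(Bottom, L): P1 can switch to Top (8 → 10). Not NE.
(Bottom, M): P1 can switch to Middle (8 → 9). Not NE.
(Bottom, R): P1 can switch to Top (7 → 11). Not NE.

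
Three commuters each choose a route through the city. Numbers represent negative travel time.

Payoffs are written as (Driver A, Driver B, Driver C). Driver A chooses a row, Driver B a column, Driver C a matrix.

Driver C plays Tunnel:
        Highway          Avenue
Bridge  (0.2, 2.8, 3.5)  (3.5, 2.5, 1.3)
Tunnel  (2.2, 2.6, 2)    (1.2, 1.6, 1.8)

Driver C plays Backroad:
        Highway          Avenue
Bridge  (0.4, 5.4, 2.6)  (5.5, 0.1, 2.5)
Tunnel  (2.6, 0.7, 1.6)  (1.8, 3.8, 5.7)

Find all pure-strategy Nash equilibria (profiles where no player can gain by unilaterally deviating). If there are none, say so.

Mark each player's best response to every combination of opponents' strategies; a profile where every player is best-responding is a pure Nash equilibrium.
Driver A against (Highway, Tunnel): payoffs 0.2, 2.2 → best response Tunnel.
Driver A against (Highway, Backroad): payoffs 0.4, 2.6 → best response Tunnel.
Driver A against (Avenue, Tunnel): payoffs 3.5, 1.2 → best response Bridge.
Driver A against (Avenue, Backroad): payoffs 5.5, 1.8 → best response Bridge.
Driver B against (Bridge, Tunnel): payoffs 2.8, 2.5 → best response Highway.
Driver B against (Bridge, Backroad): payoffs 5.4, 0.1 → best response Highway.
Driver B against (Tunnel, Tunnel): payoffs 2.6, 1.6 → best response Highway.
Driver B against (Tunnel, Backroad): payoffs 0.7, 3.8 → best response Avenue.
Driver C against (Bridge, Highway): payoffs 3.5, 2.6 → best response Tunnel.
Driver C against (Bridge, Avenue): payoffs 1.3, 2.5 → best response Backroad.
Driver C against (Tunnel, Highway): payoffs 2, 1.6 → best response Tunnel.
Driver C against (Tunnel, Avenue): payoffs 1.8, 5.7 → best response Backroad.
Mutual best responses: (Tunnel, Highway, Tunnel).

(Tunnel, Highway, Tunnel)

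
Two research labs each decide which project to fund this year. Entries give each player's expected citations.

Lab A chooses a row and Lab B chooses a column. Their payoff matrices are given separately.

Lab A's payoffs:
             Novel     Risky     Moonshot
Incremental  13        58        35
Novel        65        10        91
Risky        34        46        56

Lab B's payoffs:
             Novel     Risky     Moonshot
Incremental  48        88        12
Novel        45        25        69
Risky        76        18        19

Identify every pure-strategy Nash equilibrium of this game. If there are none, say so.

Lab A against Novel: payoffs 13, 65, 34 → best response Novel.
Lab A against Risky: payoffs 58, 10, 46 → best response Incremental.
Lab A against Moonshot: payoffs 35, 91, 56 → best response Novel.
Lab B against Incremental: payoffs 48, 88, 12 → best response Risky.
Lab B against Novel: payoffs 45, 25, 69 → best response Moonshot.
Lab B against Risky: payoffs 76, 18, 19 → best response Novel.
Mutual best responses: (Incremental, Risky); (Novel, Moonshot).

Pure-strategy Nash equilibria: (Incremental, Risky), (Novel, Moonshot)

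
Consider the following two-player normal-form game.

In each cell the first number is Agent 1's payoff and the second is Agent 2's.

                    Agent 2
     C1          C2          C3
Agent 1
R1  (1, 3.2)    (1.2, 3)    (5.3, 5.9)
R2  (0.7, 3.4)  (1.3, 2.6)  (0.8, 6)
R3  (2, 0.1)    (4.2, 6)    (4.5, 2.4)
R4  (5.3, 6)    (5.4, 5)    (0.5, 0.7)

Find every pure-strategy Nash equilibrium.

The pure Nash equilibria are (R1, C3) and (R4, C1).

Mark each player's best response to every combination of opponents' strategies; a profile where every player is best-responding is a pure Nash equilibrium.
Agent 1 against C1: payoffs 1, 0.7, 2, 5.3 → best response R4.
Agent 1 against C2: payoffs 1.2, 1.3, 4.2, 5.4 → best response R4.
Agent 1 against C3: payoffs 5.3, 0.8, 4.5, 0.5 → best response R1.
Agent 2 against R1: payoffs 3.2, 3, 5.9 → best response C3.
Agent 2 against R2: payoffs 3.4, 2.6, 6 → best response C3.
Agent 2 against R3: payoffs 0.1, 6, 2.4 → best response C2.
Agent 2 against R4: payoffs 6, 5, 0.7 → best response C1.
Mutual best responses: (R1, C3); (R4, C1).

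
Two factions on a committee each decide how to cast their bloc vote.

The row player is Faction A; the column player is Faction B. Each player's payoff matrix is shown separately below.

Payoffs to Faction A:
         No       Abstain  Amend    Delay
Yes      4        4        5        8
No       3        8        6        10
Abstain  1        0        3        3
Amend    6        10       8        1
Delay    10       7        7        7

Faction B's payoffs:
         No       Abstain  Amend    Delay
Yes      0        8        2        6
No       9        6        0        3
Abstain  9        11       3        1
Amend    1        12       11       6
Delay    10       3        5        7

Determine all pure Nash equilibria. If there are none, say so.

Pure-strategy Nash equilibria: (Amend, Abstain) and (Delay, No)

For each player, find the best response to each opponent profile; mutual best responses are the pure NE.
Faction A against No: payoffs 4, 3, 1, 6, 10 → best response Delay.
Faction A against Abstain: payoffs 4, 8, 0, 10, 7 → best response Amend.
Faction A against Amend: payoffs 5, 6, 3, 8, 7 → best response Amend.
Faction A against Delay: payoffs 8, 10, 3, 1, 7 → best response No.
Faction B against Yes: payoffs 0, 8, 2, 6 → best response Abstain.
Faction B against No: payoffs 9, 6, 0, 3 → best response No.
Faction B against Abstain: payoffs 9, 11, 3, 1 → best response Abstain.
Faction B against Amend: payoffs 1, 12, 11, 6 → best response Abstain.
Faction B against Delay: payoffs 10, 3, 5, 7 → best response No.
Mutual best responses: (Amend, Abstain); (Delay, No).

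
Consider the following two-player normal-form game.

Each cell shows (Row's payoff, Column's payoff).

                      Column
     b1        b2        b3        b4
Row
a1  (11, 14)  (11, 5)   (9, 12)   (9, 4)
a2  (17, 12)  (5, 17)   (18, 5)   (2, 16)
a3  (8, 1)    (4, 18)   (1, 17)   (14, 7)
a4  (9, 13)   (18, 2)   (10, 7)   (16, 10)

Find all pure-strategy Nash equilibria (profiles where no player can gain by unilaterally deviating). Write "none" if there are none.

Row against b1: payoffs 11, 17, 8, 9 → best response a2.
Row against b2: payoffs 11, 5, 4, 18 → best response a4.
Row against b3: payoffs 9, 18, 1, 10 → best response a2.
Row against b4: payoffs 9, 2, 14, 16 → best response a4.
Column against a1: payoffs 14, 5, 12, 4 → best response b1.
Column against a2: payoffs 12, 17, 5, 16 → best response b2.
Column against a3: payoffs 1, 18, 17, 7 → best response b2.
Column against a4: payoffs 13, 2, 7, 10 → best response b1.
No profile is a mutual best response for all players.

This game has no pure Nash equilibrium.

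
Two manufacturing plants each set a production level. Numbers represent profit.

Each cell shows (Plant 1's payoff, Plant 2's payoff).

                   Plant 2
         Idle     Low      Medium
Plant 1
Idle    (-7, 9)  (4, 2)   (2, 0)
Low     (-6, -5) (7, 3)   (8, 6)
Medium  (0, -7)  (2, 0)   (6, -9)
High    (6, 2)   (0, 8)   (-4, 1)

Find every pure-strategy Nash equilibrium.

Plant 1 against Idle: payoffs -7, -6, 0, 6 → best response High.
Plant 1 against Low: payoffs 4, 7, 2, 0 → best response Low.
Plant 1 against Medium: payoffs 2, 8, 6, -4 → best response Low.
Plant 2 against Idle: payoffs 9, 2, 0 → best response Idle.
Plant 2 against Low: payoffs -5, 3, 6 → best response Medium.
Plant 2 against Medium: payoffs -7, 0, -9 → best response Low.
Plant 2 against High: payoffs 2, 8, 1 → best response Low.
Mutual best responses: (Low, Medium).

The unique pure-strategy Nash equilibrium is (Low, Medium).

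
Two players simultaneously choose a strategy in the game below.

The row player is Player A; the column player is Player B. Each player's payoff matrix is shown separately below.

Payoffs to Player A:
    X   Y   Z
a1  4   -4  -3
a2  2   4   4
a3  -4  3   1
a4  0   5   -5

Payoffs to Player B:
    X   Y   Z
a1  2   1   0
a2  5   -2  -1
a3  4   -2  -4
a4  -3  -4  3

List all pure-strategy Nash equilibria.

(a1, X): Player A gets 4, best alternative 2; Player B gets 2, best alternative 1. No profitable deviation — NE.
(a1, Y): Player A can switch to a2 (-4 → 4). Not NE.
(a1, Z): Player A can switch to a2 (-3 → 4). Not NE.
(a2, X): Player A can switch to a1 (2 → 4). Not NE.
(a2, Y): Player A can switch to a4 (4 → 5). Not NE.
(a2, Z): Player B can switch to X (-1 → 5). Not NE.
(a3, X): Player A can switch to a1 (-4 → 4). Not NE.
(a3, Y): Player A can switch to a2 (3 → 4). Not NE.
(a3, Z): Player A can switch to a2 (1 → 4). Not NE.
(a4, X): Player A can switch to a1 (0 → 4). Not NE.
(a4, Y): Player B can switch to X (-4 → -3). Not NE.
(The remaining 1 profile has a profitable deviation by the same check.)

Pure NE: (a1, X)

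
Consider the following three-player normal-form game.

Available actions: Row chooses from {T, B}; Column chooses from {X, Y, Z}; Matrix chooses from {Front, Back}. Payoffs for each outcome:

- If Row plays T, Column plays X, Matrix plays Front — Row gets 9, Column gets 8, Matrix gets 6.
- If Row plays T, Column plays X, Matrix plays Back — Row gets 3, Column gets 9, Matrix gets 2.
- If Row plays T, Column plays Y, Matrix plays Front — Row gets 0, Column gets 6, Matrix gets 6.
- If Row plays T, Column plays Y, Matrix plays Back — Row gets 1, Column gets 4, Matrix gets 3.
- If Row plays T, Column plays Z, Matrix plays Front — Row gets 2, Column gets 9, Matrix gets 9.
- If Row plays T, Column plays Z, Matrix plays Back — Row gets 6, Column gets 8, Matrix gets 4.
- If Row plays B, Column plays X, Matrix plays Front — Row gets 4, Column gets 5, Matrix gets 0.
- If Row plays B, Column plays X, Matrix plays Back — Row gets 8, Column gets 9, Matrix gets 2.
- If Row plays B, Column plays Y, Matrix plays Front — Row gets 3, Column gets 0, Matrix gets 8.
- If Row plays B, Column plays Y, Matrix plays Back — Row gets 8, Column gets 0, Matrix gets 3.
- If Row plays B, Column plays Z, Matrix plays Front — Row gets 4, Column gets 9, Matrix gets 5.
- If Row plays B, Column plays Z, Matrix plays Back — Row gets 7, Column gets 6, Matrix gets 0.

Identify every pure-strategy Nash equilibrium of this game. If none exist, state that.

Mark each player's best response to every combination of opponents' strategies; a profile where every player is best-responding is a pure Nash equilibrium.
Row against (X, Front): payoffs 9, 4 → best response T.
Row against (X, Back): payoffs 3, 8 → best response B.
Row against (Y, Front): payoffs 0, 3 → best response B.
Row against (Y, Back): payoffs 1, 8 → best response B.
Row against (Z, Front): payoffs 2, 4 → best response B.
Row against (Z, Back): payoffs 6, 7 → best response B.
Column against (T, Front): payoffs 8, 6, 9 → best response Z.
Column against (T, Back): payoffs 9, 4, 8 → best response X.
Column against (B, Front): payoffs 5, 0, 9 → best response Z.
Column against (B, Back): payoffs 9, 0, 6 → best response X.
Matrix against (T, X): payoffs 6, 2 → best response Front.
Matrix against (T, Y): payoffs 6, 3 → best response Front.
Matrix against (T, Z): payoffs 9, 4 → best response Front.
Matrix against (B, X): payoffs 0, 2 → best response Back.
Matrix against (B, Y): payoffs 8, 3 → best response Front.
Matrix against (B, Z): payoffs 5, 0 → best response Front.
Mutual best responses: (B, X, Back); (B, Z, Front).

(B, X, Back) and (B, Z, Front)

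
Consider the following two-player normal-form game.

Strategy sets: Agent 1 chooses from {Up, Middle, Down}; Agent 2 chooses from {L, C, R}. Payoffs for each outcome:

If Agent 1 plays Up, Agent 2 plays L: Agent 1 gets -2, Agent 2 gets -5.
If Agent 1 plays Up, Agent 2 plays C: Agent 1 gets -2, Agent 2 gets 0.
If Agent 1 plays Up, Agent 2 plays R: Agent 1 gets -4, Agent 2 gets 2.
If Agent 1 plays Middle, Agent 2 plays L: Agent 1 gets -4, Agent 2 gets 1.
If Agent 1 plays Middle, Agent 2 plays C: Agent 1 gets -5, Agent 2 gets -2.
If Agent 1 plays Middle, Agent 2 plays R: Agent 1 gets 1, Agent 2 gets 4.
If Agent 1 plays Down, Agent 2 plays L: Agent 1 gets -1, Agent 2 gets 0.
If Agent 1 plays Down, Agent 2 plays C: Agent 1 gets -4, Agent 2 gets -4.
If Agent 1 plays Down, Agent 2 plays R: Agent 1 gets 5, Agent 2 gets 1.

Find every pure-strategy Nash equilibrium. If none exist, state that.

(Up, L): Agent 1 can switch to Down (-2 → -1). Not NE.
(Up, C): Agent 2 can switch to R (0 → 2). Not NE.
(Up, R): Agent 1 can switch to Middle (-4 → 1). Not NE.
(Middle, L): Agent 1 can switch to Up (-4 → -2). Not NE.
(Middle, C): Agent 1 can switch to Up (-5 → -2). Not NE.
(Middle, R): Agent 1 can switch to Down (1 → 5). Not NE.
(Down, L): Agent 2 can switch to R (0 → 1). Not NE.
(Down, C): Agent 1 can switch to Up (-4 → -2). Not NE.
(Down, R): Agent 1 gets 5, best alternative 1; Agent 2 gets 1, best alternative 0. No profitable deviation — NE.

Pure NE: (Down, R)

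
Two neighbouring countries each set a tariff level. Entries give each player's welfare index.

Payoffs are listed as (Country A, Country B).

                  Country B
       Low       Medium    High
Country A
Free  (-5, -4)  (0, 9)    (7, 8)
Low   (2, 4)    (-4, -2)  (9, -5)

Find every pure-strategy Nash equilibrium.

Pure-strategy Nash equilibria: (Free, Medium) and (Low, Low)

For each player, find the best response to each opponent profile; mutual best responses are the pure NE.
Country A against Low: payoffs -5, 2 → best response Low.
Country A against Medium: payoffs 0, -4 → best response Free.
Country A against High: payoffs 7, 9 → best response Low.
Country B against Free: payoffs -4, 9, 8 → best response Medium.
Country B against Low: payoffs 4, -2, -5 → best response Low.
Mutual best responses: (Free, Medium); (Low, Low).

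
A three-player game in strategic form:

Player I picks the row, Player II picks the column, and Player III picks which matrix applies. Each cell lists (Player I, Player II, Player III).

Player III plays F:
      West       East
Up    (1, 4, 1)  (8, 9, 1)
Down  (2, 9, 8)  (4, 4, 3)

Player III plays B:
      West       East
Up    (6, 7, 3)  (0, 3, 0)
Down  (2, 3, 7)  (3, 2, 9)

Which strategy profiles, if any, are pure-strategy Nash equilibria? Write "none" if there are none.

Pure-strategy Nash equilibria: (Up, West, B) and (Up, East, F) and (Down, West, F)

Player I against (West, F): payoffs 1, 2 → best response Down.
Player I against (West, B): payoffs 6, 2 → best response Up.
Player I against (East, F): payoffs 8, 4 → best response Up.
Player I against (East, B): payoffs 0, 3 → best response Down.
Player II against (Up, F): payoffs 4, 9 → best response East.
Player II against (Up, B): payoffs 7, 3 → best response West.
Player II against (Down, F): payoffs 9, 4 → best response West.
Player II against (Down, B): payoffs 3, 2 → best response West.
Player III against (Up, West): payoffs 1, 3 → best response B.
Player III against (Up, East): payoffs 1, 0 → best response F.
Player III against (Down, West): payoffs 8, 7 → best response F.
Player III against (Down, East): payoffs 3, 9 → best response B.
Mutual best responses: (Up, West, B); (Up, East, F); (Down, West, F).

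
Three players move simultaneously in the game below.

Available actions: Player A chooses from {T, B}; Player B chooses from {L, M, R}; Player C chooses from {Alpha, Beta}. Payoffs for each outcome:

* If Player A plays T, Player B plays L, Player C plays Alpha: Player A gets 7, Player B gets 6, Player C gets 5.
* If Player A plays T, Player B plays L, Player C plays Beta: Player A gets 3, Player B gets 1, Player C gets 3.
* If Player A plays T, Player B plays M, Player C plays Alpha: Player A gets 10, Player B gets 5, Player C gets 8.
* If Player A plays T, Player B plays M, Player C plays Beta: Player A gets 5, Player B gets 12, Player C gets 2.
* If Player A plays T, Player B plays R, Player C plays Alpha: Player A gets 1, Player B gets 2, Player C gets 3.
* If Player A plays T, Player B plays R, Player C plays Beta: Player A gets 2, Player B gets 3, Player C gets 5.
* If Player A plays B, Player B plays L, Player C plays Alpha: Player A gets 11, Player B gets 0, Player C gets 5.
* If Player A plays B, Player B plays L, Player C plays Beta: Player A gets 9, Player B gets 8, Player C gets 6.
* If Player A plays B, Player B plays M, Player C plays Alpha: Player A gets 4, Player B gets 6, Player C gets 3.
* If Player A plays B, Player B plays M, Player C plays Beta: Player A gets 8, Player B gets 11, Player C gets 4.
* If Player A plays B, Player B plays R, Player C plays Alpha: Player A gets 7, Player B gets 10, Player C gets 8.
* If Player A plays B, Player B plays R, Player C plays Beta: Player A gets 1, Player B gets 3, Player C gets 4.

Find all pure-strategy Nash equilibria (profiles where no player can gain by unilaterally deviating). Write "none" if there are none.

Pure-strategy Nash equilibria: (B, M, Beta), (B, R, Alpha)

For each strategy profile, look for a profitable unilateral deviation.
(T, L, Alpha): Player A can switch to B (7 → 11). Not NE.
(T, L, Beta): Player A can switch to B (3 → 9). Not NE.
(T, M, Alpha): Player B can switch to L (5 → 6). Not NE.
(T, M, Beta): Player A can switch to B (5 → 8). Not NE.
(T, R, Alpha): Player A can switch to B (1 → 7). Not NE.
(T, R, Beta): Player B can switch to M (3 → 12). Not NE.
(B, M, Beta): Player A gets 8, best alternative 5; Player B gets 11, best alternative 8; Player C gets 4, best alternative 3. No profitable deviation — NE.
(B, R, Alpha): Player A gets 7, best alternative 1; Player B gets 10, best alternative 6; Player C gets 8, best alternative 4. No profitable deviation — NE.
(The remaining 4 profiles each have a profitable deviation by the same check.)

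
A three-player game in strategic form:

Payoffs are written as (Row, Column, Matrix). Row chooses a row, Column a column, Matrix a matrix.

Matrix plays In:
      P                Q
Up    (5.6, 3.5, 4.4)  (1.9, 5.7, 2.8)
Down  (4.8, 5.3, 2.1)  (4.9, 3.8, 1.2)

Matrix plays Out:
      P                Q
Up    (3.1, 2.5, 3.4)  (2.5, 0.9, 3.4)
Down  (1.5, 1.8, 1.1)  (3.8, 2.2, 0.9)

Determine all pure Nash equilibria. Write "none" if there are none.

For each player, find the best response to each opponent profile; mutual best responses are the pure NE.
Row against (P, In): payoffs 5.6, 4.8 → best response Up.
Row against (P, Out): payoffs 3.1, 1.5 → best response Up.
Row against (Q, In): payoffs 1.9, 4.9 → best response Down.
Row against (Q, Out): payoffs 2.5, 3.8 → best response Down.
Column against (Up, In): payoffs 3.5, 5.7 → best response Q.
Column against (Up, Out): payoffs 2.5, 0.9 → best response P.
Column against (Down, In): payoffs 5.3, 3.8 → best response P.
Column against (Down, Out): payoffs 1.8, 2.2 → best response Q.
Matrix against (Up, P): payoffs 4.4, 3.4 → best response In.
Matrix against (Up, Q): payoffs 2.8, 3.4 → best response Out.
Matrix against (Down, P): payoffs 2.1, 1.1 → best response In.
Matrix against (Down, Q): payoffs 1.2, 0.9 → best response In.
No profile is a mutual best response for all players.

none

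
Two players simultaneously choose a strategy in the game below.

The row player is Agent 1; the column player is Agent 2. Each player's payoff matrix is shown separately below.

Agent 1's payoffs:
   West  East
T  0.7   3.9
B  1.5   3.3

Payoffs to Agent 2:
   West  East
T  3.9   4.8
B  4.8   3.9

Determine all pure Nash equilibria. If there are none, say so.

(T, East), (B, West)

Mark each player's best response to every combination of opponents' strategies; a profile where every player is best-responding is a pure Nash equilibrium.
Agent 1 against West: payoffs 0.7, 1.5 → best response B.
Agent 1 against East: payoffs 3.9, 3.3 → best response T.
Agent 2 against T: payoffs 3.9, 4.8 → best response East.
Agent 2 against B: payoffs 4.8, 3.9 → best response West.
Mutual best responses: (T, East); (B, West).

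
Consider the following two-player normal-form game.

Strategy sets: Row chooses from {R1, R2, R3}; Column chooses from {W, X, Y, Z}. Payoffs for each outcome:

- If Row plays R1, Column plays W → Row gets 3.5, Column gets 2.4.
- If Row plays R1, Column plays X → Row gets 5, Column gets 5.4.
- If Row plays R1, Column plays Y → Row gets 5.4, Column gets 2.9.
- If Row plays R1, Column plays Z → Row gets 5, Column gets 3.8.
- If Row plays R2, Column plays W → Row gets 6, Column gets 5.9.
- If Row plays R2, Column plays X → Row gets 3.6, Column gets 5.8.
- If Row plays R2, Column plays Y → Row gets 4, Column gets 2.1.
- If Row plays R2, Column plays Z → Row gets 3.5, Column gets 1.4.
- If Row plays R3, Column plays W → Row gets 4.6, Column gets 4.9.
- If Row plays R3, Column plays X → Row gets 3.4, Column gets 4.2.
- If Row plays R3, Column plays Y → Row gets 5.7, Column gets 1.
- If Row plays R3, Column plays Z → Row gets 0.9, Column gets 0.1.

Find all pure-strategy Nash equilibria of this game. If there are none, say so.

(R1, W): Row can switch to R2 (3.5 → 6). Not NE.
(R1, X): Row gets 5, best alternative 3.6; Column gets 5.4, best alternative 3.8. No profitable deviation — NE.
(R1, Y): Row can switch to R3 (5.4 → 5.7). Not NE.
(R1, Z): Column can switch to X (3.8 → 5.4). Not NE.
(R2, W): Row gets 6, best alternative 4.6; Column gets 5.9, best alternative 5.8. No profitable deviation — NE.
(R2, X): Row can switch to R1 (3.6 → 5). Not NE.
(R2, Y): Row can switch to R1 (4 → 5.4). Not NE.
(R2, Z): Row can switch to R1 (3.5 → 5). Not NE.
(R3, W): Row can switch to R2 (4.6 → 6). Not NE.
(R3, X): Row can switch to R1 (3.4 → 5). Not NE.
(The remaining 2 profiles each have a profitable deviation by the same check.)

The pure Nash equilibria are (R1, X), (R2, W).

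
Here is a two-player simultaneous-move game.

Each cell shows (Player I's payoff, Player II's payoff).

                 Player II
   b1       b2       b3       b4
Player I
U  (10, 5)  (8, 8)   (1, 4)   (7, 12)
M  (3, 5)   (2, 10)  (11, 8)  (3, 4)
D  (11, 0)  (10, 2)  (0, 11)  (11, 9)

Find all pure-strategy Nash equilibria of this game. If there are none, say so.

(U, b1): Player I can switch to D (10 → 11). Not NE.
(U, b2): Player I can switch to D (8 → 10). Not NE.
(U, b3): Player I can switch to M (1 → 11). Not NE.
(U, b4): Player I can switch to D (7 → 11). Not NE.
(M, b1): Player I can switch to U (3 → 10). Not NE.
(M, b2): Player I can switch to U (2 → 8). Not NE.
(M, b3): Player II can switch to b2 (8 → 10). Not NE.
(M, b4): Player I can switch to U (3 → 7). Not NE.
(D, b1): Player II can switch to b2 (0 → 2). Not NE.
(D, b2): Player II can switch to b3 (2 → 11). Not NE.
(D, b3): Player I can switch to U (0 → 1). Not NE.
(D, b4): Player II can switch to b3 (9 → 11). Not NE.

none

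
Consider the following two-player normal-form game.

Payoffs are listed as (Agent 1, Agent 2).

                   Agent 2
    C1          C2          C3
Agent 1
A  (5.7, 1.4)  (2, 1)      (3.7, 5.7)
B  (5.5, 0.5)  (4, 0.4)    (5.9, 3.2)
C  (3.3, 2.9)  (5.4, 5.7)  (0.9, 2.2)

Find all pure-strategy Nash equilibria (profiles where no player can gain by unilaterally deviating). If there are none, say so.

Pure-strategy Nash equilibria: (B, C3); (C, C2)

Agent 1 against C1: payoffs 5.7, 5.5, 3.3 → best response A.
Agent 1 against C2: payoffs 2, 4, 5.4 → best response C.
Agent 1 against C3: payoffs 3.7, 5.9, 0.9 → best response B.
Agent 2 against A: payoffs 1.4, 1, 5.7 → best response C3.
Agent 2 against B: payoffs 0.5, 0.4, 3.2 → best response C3.
Agent 2 against C: payoffs 2.9, 5.7, 2.2 → best response C2.
Mutual best responses: (B, C3); (C, C2).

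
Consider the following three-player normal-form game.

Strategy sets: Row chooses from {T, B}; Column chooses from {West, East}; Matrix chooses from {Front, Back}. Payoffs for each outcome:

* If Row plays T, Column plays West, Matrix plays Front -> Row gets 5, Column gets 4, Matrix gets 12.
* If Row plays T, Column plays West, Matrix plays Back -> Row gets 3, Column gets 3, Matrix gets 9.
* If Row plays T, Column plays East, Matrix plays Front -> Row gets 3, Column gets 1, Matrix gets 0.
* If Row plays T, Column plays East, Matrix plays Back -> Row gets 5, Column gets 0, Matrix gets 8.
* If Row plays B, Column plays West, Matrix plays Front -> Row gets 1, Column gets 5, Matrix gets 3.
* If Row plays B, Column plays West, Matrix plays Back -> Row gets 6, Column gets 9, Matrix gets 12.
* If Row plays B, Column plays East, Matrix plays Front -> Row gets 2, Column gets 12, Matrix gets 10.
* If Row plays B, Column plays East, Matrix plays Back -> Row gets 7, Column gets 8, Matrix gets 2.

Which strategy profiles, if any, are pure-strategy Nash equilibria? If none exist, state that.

The pure Nash equilibria are (T, West, Front), (B, West, Back).

(T, West, Front): Row gets 5, best alternative 1; Column gets 4, best alternative 1; Matrix gets 12, best alternative 9. No profitable deviation — NE.
(T, West, Back): Row can switch to B (3 → 6). Not NE.
(T, East, Front): Column can switch to West (1 → 4). Not NE.
(T, East, Back): Row can switch to B (5 → 7). Not NE.
(B, West, Front): Row can switch to T (1 → 5). Not NE.
(B, West, Back): Row gets 6, best alternative 3; Column gets 9, best alternative 8; Matrix gets 12, best alternative 3. No profitable deviation — NE.
(B, East, Front): Row can switch to T (2 → 3). Not NE.
(B, East, Back): Column can switch to West (8 → 9). Not NE.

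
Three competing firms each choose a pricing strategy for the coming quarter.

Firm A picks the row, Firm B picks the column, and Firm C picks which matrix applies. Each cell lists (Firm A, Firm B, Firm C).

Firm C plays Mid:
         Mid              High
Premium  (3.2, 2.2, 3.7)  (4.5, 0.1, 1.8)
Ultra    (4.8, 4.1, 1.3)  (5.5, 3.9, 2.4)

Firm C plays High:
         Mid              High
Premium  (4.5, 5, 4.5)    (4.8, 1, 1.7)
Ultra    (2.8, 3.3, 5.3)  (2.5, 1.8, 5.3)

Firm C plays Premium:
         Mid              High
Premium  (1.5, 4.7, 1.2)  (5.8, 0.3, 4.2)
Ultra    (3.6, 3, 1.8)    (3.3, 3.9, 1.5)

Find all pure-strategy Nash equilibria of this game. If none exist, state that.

(Premium, Mid, High)

(Premium, Mid, Mid): Firm A can switch to Ultra (3.2 → 4.8). Not NE.
(Premium, Mid, High): Firm A gets 4.5, best alternative 2.8; Firm B gets 5, best alternative 1; Firm C gets 4.5, best alternative 3.7. No profitable deviation — NE.
(Premium, Mid, Premium): Firm A can switch to Ultra (1.5 → 3.6). Not NE.
(Premium, High, Mid): Firm A can switch to Ultra (4.5 → 5.5). Not NE.
(Premium, High, High): Firm B can switch to Mid (1 → 5). Not NE.
(Premium, High, Premium): Firm B can switch to Mid (0.3 → 4.7). Not NE.
(Ultra, Mid, Mid): Firm C can switch to High (1.3 → 5.3). Not NE.
(Ultra, Mid, High): Firm A can switch to Premium (2.8 → 4.5). Not NE.
(Ultra, Mid, Premium): Firm B can switch to High (3 → 3.9). Not NE.
(Ultra, High, Mid): Firm B can switch to Mid (3.9 → 4.1). Not NE.
(Ultra, High, High): Firm A can switch to Premium (2.5 → 4.8). Not NE.
(Ultra, High, Premium): Firm A can switch to Premium (3.3 → 5.8). Not NE.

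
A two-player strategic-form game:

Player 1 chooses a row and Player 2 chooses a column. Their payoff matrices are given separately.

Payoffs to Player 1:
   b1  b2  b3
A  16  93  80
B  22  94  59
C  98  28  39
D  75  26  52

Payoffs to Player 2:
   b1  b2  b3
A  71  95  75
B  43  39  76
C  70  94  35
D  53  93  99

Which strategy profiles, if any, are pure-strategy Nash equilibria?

No pure-strategy Nash equilibrium.

Player 1 against b1: payoffs 16, 22, 98, 75 → best response C.
Player 1 against b2: payoffs 93, 94, 28, 26 → best response B.
Player 1 against b3: payoffs 80, 59, 39, 52 → best response A.
Player 2 against A: payoffs 71, 95, 75 → best response b2.
Player 2 against B: payoffs 43, 39, 76 → best response b3.
Player 2 against C: payoffs 70, 94, 35 → best response b2.
Player 2 against D: payoffs 53, 93, 99 → best response b3.
No profile is a mutual best response for all players.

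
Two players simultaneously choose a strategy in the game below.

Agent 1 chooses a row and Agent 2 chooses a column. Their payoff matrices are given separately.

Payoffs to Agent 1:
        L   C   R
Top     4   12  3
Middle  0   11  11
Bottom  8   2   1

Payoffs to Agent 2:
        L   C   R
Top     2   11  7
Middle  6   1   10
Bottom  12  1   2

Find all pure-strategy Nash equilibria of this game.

Check each profile: it is a Nash equilibrium iff no player can strictly gain by switching unilaterally.
(Top, L): Agent 1 can switch to Bottom (4 → 8). Not NE.
(Top, C): Agent 1 gets 12, best alternative 11; Agent 2 gets 11, best alternative 7. No profitable deviation — NE.
(Top, R): Agent 1 can switch to Middle (3 → 11). Not NE.
(Middle, L): Agent 1 can switch to Top (0 → 4). Not NE.
(Middle, C): Agent 1 can switch to Top (11 → 12). Not NE.
(Middle, R): Agent 1 gets 11, best alternative 3; Agent 2 gets 10, best alternative 6. No profitable deviation — NE.
(Bottom, L): Agent 1 gets 8, best alternative 4; Agent 2 gets 12, best alternative 2. No profitable deviation — NE.
(Bottom, C): Agent 1 can switch to Top (2 → 12). Not NE.
(Bottom, R): Agent 1 can switch to Top (1 → 3). Not NE.

(Top, C) and (Middle, R) and (Bottom, L)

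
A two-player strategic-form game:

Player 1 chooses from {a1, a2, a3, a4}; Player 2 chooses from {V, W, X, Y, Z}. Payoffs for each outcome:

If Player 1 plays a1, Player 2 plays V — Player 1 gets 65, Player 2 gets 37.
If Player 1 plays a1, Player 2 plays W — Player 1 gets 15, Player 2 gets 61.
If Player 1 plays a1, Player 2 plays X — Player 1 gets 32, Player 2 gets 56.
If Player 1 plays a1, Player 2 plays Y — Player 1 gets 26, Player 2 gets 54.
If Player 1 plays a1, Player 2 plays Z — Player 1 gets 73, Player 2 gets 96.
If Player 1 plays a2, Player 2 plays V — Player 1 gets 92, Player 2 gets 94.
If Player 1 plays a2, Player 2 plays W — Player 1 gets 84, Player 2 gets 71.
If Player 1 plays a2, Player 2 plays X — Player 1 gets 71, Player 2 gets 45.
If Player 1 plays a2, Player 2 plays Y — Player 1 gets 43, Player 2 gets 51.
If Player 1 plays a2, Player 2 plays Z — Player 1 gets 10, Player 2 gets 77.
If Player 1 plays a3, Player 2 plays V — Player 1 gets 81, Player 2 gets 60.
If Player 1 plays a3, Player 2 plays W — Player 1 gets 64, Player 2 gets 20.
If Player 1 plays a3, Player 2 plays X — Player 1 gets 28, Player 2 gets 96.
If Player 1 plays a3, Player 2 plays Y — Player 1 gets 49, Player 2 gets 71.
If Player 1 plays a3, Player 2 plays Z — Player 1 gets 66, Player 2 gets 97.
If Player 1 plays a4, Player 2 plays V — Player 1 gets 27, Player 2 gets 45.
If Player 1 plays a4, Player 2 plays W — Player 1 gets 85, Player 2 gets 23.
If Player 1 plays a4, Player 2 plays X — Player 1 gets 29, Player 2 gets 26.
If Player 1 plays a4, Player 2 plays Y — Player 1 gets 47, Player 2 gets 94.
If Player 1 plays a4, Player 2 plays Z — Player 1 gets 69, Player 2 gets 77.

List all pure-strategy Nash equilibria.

(a1, V): Player 1 can switch to a2 (65 → 92). Not NE.
(a1, W): Player 1 can switch to a2 (15 → 84). Not NE.
(a1, X): Player 1 can switch to a2 (32 → 71). Not NE.
(a1, Y): Player 1 can switch to a2 (26 → 43). Not NE.
(a1, Z): Player 1 gets 73, best alternative 69; Player 2 gets 96, best alternative 61. No profitable deviation — NE.
(a2, V): Player 1 gets 92, best alternative 81; Player 2 gets 94, best alternative 77. No profitable deviation — NE.
(a2, W): Player 1 can switch to a4 (84 → 85). Not NE.
(a2, X): Player 2 can switch to V (45 → 94). Not NE.
(a2, Y): Player 1 can switch to a3 (43 → 49). Not NE.
(a2, Z): Player 1 can switch to a1 (10 → 73). Not NE.
(a3, V): Player 1 can switch to a2 (81 → 92). Not NE.
(a3, W): Player 1 can switch to a2 (64 → 84). Not NE.
(a3, X): Player 1 can switch to a1 (28 → 32). Not NE.
(a3, Y): Player 2 can switch to X (71 → 96). Not NE.
(The remaining 6 profiles each have a profitable deviation by the same check.)

Pure-strategy Nash equilibria: (a1, Z) and (a2, V)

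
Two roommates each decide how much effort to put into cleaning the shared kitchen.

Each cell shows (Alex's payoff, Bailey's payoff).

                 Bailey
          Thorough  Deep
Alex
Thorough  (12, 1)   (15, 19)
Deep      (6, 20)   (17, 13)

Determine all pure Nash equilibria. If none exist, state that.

Alex against Thorough: payoffs 12, 6 → best response Thorough.
Alex against Deep: payoffs 15, 17 → best response Deep.
Bailey against Thorough: payoffs 1, 19 → best response Deep.
Bailey against Deep: payoffs 20, 13 → best response Thorough.
No profile is a mutual best response for all players.

This game has no pure Nash equilibrium.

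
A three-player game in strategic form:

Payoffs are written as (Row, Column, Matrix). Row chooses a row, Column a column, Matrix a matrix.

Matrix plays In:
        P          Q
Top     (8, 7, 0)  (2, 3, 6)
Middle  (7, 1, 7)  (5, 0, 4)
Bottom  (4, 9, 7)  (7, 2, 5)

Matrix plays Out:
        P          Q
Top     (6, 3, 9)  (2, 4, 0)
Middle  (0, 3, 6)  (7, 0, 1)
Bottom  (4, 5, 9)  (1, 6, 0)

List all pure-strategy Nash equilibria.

For each player, find the best response to each opponent profile; mutual best responses are the pure NE.
Row against (P, In): payoffs 8, 7, 4 → best response Top.
Row against (P, Out): payoffs 6, 0, 4 → best response Top.
Row against (Q, In): payoffs 2, 5, 7 → best response Bottom.
Row against (Q, Out): payoffs 2, 7, 1 → best response Middle.
Column against (Top, In): payoffs 7, 3 → best response P.
Column against (Top, Out): payoffs 3, 4 → best response Q.
Column against (Middle, In): payoffs 1, 0 → best response P.
Column against (Middle, Out): payoffs 3, 0 → best response P.
Column against (Bottom, In): payoffs 9, 2 → best response P.
Column against (Bottom, Out): payoffs 5, 6 → best response Q.
Matrix against (Top, P): payoffs 0, 9 → best response Out.
Matrix against (Top, Q): payoffs 6, 0 → best response In.
Matrix against (Middle, P): payoffs 7, 6 → best response In.
Matrix against (Middle, Q): payoffs 4, 1 → best response In.
Matrix against (Bottom, P): payoffs 7, 9 → best response Out.
Matrix against (Bottom, Q): payoffs 5, 0 → best response In.
No profile is a mutual best response for all players.

This game has no pure Nash equilibrium.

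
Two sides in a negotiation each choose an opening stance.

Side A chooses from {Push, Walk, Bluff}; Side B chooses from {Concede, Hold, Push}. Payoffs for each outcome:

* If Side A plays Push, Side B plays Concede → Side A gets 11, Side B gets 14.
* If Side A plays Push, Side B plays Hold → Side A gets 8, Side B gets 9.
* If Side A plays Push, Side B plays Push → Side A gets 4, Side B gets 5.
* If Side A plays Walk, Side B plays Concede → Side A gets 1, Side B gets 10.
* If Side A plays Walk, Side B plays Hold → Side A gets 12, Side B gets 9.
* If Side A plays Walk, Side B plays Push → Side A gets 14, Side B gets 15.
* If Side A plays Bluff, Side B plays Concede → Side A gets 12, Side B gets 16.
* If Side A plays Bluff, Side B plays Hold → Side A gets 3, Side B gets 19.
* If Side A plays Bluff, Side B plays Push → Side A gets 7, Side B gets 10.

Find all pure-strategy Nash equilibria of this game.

Side A against Concede: payoffs 11, 1, 12 → best response Bluff.
Side A against Hold: payoffs 8, 12, 3 → best response Walk.
Side A against Push: payoffs 4, 14, 7 → best response Walk.
Side B against Push: payoffs 14, 9, 5 → best response Concede.
Side B against Walk: payoffs 10, 9, 15 → best response Push.
Side B against Bluff: payoffs 16, 19, 10 → best response Hold.
Mutual best responses: (Walk, Push).

The unique pure-strategy Nash equilibrium is (Walk, Push).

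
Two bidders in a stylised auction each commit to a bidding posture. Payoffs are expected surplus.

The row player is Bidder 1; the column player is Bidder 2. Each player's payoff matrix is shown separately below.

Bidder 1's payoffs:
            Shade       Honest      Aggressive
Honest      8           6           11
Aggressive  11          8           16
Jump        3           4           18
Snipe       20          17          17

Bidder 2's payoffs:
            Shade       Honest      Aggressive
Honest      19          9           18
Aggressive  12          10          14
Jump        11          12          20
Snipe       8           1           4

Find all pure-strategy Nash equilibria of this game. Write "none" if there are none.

(Jump, Aggressive), (Snipe, Shade)

Check each profile: it is a Nash equilibrium iff no player can strictly gain by switching unilaterally.
(Honest, Shade): Bidder 1 can switch to Aggressive (8 → 11). Not NE.
(Honest, Honest): Bidder 1 can switch to Aggressive (6 → 8). Not NE.
(Honest, Aggressive): Bidder 1 can switch to Aggressive (11 → 16). Not NE.
(Aggressive, Shade): Bidder 1 can switch to Snipe (11 → 20). Not NE.
(Aggressive, Honest): Bidder 1 can switch to Snipe (8 → 17). Not NE.
(Aggressive, Aggressive): Bidder 1 can switch to Jump (16 → 18). Not NE.
(Jump, Shade): Bidder 1 can switch to Honest (3 → 8). Not NE.
(Jump, Honest): Bidder 1 can switch to Honest (4 → 6). Not NE.
(Jump, Aggressive): Bidder 1 gets 18, best alternative 17; Bidder 2 gets 20, best alternative 12. No profitable deviation — NE.
(Snipe, Shade): Bidder 1 gets 20, best alternative 11; Bidder 2 gets 8, best alternative 4. No profitable deviation — NE.
(Snipe, Honest): Bidder 2 can switch to Shade (1 → 8). Not NE.
(Snipe, Aggressive): Bidder 1 can switch to Jump (17 → 18). Not NE.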